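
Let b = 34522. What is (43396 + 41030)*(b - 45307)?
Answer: -910534410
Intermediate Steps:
(43396 + 41030)*(b - 45307) = (43396 + 41030)*(34522 - 45307) = 84426*(-10785) = -910534410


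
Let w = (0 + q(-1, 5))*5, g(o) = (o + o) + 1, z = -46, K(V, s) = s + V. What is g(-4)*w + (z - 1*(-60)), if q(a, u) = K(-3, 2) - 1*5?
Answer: 224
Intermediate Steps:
K(V, s) = V + s
q(a, u) = -6 (q(a, u) = (-3 + 2) - 1*5 = -1 - 5 = -6)
g(o) = 1 + 2*o (g(o) = 2*o + 1 = 1 + 2*o)
w = -30 (w = (0 - 6)*5 = -6*5 = -30)
g(-4)*w + (z - 1*(-60)) = (1 + 2*(-4))*(-30) + (-46 - 1*(-60)) = (1 - 8)*(-30) + (-46 + 60) = -7*(-30) + 14 = 210 + 14 = 224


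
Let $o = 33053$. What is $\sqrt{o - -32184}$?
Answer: $\sqrt{65237} \approx 255.42$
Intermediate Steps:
$\sqrt{o - -32184} = \sqrt{33053 - -32184} = \sqrt{33053 + 32184} = \sqrt{65237}$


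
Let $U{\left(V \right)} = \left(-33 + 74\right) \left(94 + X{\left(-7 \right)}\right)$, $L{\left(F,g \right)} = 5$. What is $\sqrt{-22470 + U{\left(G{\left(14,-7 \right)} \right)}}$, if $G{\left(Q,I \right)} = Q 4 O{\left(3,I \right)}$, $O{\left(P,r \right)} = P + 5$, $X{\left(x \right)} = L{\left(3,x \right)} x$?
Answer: $i \sqrt{20051} \approx 141.6 i$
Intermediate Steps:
$X{\left(x \right)} = 5 x$
$O{\left(P,r \right)} = 5 + P$
$G{\left(Q,I \right)} = 32 Q$ ($G{\left(Q,I \right)} = Q 4 \left(5 + 3\right) = 4 Q 8 = 32 Q$)
$U{\left(V \right)} = 2419$ ($U{\left(V \right)} = \left(-33 + 74\right) \left(94 + 5 \left(-7\right)\right) = 41 \left(94 - 35\right) = 41 \cdot 59 = 2419$)
$\sqrt{-22470 + U{\left(G{\left(14,-7 \right)} \right)}} = \sqrt{-22470 + 2419} = \sqrt{-20051} = i \sqrt{20051}$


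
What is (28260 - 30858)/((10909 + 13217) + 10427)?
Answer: -2598/34553 ≈ -0.075189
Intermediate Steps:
(28260 - 30858)/((10909 + 13217) + 10427) = -2598/(24126 + 10427) = -2598/34553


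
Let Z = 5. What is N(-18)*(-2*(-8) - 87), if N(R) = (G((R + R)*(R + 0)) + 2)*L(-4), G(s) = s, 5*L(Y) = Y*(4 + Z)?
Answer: 332280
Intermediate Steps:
L(Y) = 9*Y/5 (L(Y) = (Y*(4 + 5))/5 = (Y*9)/5 = (9*Y)/5 = 9*Y/5)
N(R) = -72/5 - 72*R²/5 (N(R) = ((R + R)*(R + 0) + 2)*((9/5)*(-4)) = ((2*R)*R + 2)*(-36/5) = (2*R² + 2)*(-36/5) = (2 + 2*R²)*(-36/5) = -72/5 - 72*R²/5)
N(-18)*(-2*(-8) - 87) = (-72/5 - 72/5*(-18)²)*(-2*(-8) - 87) = (-72/5 - 72/5*324)*(16 - 87) = (-72/5 - 23328/5)*(-71) = -4680*(-71) = 332280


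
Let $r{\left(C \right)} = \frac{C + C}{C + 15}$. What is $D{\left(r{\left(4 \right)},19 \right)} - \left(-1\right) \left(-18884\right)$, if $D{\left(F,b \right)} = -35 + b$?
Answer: $-18900$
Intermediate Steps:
$r{\left(C \right)} = \frac{2 C}{15 + C}$
$D{\left(r{\left(4 \right)},19 \right)} - \left(-1\right) \left(-18884\right) = \left(-35 + 19\right) - \left(-1\right) \left(-18884\right) = -16 - 18884 = -18900$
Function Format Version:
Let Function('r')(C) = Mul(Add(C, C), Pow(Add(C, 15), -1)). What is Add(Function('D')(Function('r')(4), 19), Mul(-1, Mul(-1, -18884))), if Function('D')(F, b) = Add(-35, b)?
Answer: -18900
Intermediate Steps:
Function('r')(C) = Mul(2, C, Pow(Add(15, C), -1)) (Function('r')(C) = Mul(Mul(2, C), Pow(Add(15, C), -1)) = Mul(2, C, Pow(Add(15, C), -1)))
Add(Function('D')(Function('r')(4), 19), Mul(-1, Mul(-1, -18884))) = Add(Add(-35, 19), Mul(-1, Mul(-1, -18884))) = Add(-16, Mul(-1, 18884)) = Add(-16, -18884) = -18900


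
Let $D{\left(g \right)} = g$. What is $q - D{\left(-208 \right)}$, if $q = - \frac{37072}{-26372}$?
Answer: $\frac{1380612}{6593} \approx 209.41$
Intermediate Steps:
$q = \frac{9268}{6593}$ ($q = \left(-37072\right) \left(- \frac{1}{26372}\right) = \frac{9268}{6593} \approx 1.4057$)
$q - D{\left(-208 \right)} = \frac{9268}{6593} - -208 = \frac{9268}{6593} + 208 = \frac{1380612}{6593}$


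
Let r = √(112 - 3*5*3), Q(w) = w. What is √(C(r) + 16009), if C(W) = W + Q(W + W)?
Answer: √(16009 + 3*√67) ≈ 126.62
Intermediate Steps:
r = √67 (r = √(112 - 15*3) = √(112 - 45) = √67 ≈ 8.1853)
C(W) = 3*W (C(W) = W + (W + W) = W + 2*W = 3*W)
√(C(r) + 16009) = √(3*√67 + 16009) = √(16009 + 3*√67)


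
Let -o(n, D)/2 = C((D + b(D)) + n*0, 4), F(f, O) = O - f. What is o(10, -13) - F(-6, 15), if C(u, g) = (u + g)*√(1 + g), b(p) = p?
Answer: -21 + 44*√5 ≈ 77.387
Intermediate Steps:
C(u, g) = √(1 + g)*(g + u) (C(u, g) = (g + u)*√(1 + g) = √(1 + g)*(g + u))
o(n, D) = -2*√5*(4 + 2*D) (o(n, D) = -2*√(1 + 4)*(4 + ((D + D) + n*0)) = -2*√5*(4 + (2*D + 0)) = -2*√5*(4 + 2*D))
o(10, -13) - F(-6, 15) = 4*√5*(-2 - 1*(-13)) - (15 - 1*(-6)) = 4*√5*(-2 + 13) - (15 + 6) = 4*√5*11 - 1*21 = 44*√5 - 21 = -21 + 44*√5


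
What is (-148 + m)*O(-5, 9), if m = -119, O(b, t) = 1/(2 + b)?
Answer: 89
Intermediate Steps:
(-148 + m)*O(-5, 9) = (-148 - 119)/(2 - 5) = -267/(-3) = -267*(-1/3) = 89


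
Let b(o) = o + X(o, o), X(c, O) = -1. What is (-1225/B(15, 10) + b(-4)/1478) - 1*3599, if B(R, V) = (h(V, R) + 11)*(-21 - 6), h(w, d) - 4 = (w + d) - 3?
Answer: -5312197123/1476522 ≈ -3597.8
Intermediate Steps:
h(w, d) = 1 + d + w (h(w, d) = 4 + ((w + d) - 3) = 4 + ((d + w) - 3) = 4 + (-3 + d + w) = 1 + d + w)
B(R, V) = -324 - 27*R - 27*V (B(R, V) = ((1 + R + V) + 11)*(-21 - 6) = (12 + R + V)*(-27) = -324 - 27*R - 27*V)
b(o) = -1 + o (b(o) = o - 1 = -1 + o)
(-1225/B(15, 10) + b(-4)/1478) - 1*3599 = (-1225/(-324 - 27*15 - 27*10) + (-1 - 4)/1478) - 1*3599 = (-1225/(-324 - 405 - 270) - 5*1/1478) - 3599 = (-1225/(-999) - 5/1478) - 3599 = (-1225*(-1/999) - 5/1478) - 3599 = (1225/999 - 5/1478) - 3599 = 1805555/1476522 - 3599 = -5312197123/1476522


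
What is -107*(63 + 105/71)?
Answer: -489846/71 ≈ -6899.2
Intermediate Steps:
-107*(63 + 105/71) = -107*4578/71 = -489846/71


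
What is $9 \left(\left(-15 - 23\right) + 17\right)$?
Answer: $-189$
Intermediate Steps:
$9 \left(\left(-15 - 23\right) + 17\right) = 9 \left(-38 + 17\right) = 9 \left(-21\right) = -189$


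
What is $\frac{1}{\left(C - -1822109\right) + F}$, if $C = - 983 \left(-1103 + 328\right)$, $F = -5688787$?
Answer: $- \frac{1}{3104853} \approx -3.2208 \cdot 10^{-7}$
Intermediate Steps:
$C = 761825$ ($C = \left(-983\right) \left(-775\right) = 761825$)
$\frac{1}{\left(C - -1822109\right) + F} = \frac{1}{\left(761825 - -1822109\right) - 5688787} = \frac{1}{\left(761825 + 1822109\right) - 5688787} = \frac{1}{2583934 - 5688787} = \frac{1}{-3104853} = - \frac{1}{3104853}$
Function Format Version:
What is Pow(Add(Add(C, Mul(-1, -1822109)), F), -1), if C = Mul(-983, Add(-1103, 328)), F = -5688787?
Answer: Rational(-1, 3104853) ≈ -3.2208e-7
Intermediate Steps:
C = 761825 (C = Mul(-983, -775) = 761825)
Pow(Add(Add(C, Mul(-1, -1822109)), F), -1) = Pow(Add(Add(761825, Mul(-1, -1822109)), -5688787), -1) = Pow(Add(Add(761825, 1822109), -5688787), -1) = Pow(Add(2583934, -5688787), -1) = Pow(-3104853, -1) = Rational(-1, 3104853)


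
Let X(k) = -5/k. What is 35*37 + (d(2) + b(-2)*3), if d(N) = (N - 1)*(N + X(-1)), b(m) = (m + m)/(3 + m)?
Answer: 1290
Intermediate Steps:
b(m) = 2*m/(3 + m) (b(m) = (2*m)/(3 + m) = 2*m/(3 + m))
d(N) = (-1 + N)*(5 + N) (d(N) = (N - 1)*(N - 5/(-1)) = (-1 + N)*(N - 5*(-1)) = (-1 + N)*(N + 5) = (-1 + N)*(5 + N))
35*37 + (d(2) + b(-2)*3) = 35*37 + ((-5 + 2**2 + 4*2) + (2*(-2)/(3 - 2))*3) = 1295 + ((-5 + 4 + 8) + (2*(-2)/1)*3) = 1295 + (7 + (2*(-2)*1)*3) = 1295 + (7 - 4*3) = 1295 + (7 - 12) = 1295 - 5 = 1290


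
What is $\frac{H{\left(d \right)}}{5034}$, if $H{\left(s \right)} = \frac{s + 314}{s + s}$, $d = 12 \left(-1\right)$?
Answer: $- \frac{151}{60408} \approx -0.0024997$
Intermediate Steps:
$d = -12$
$H{\left(s \right)} = \frac{314 + s}{2 s}$
$\frac{H{\left(d \right)}}{5034} = \frac{\frac{1}{2} \frac{1}{-12} \left(314 - 12\right)}{5034} = \frac{1}{2} \left(- \frac{1}{12}\right) 302 \cdot \frac{1}{5034} = \left(- \frac{151}{12}\right) \frac{1}{5034} = - \frac{151}{60408}$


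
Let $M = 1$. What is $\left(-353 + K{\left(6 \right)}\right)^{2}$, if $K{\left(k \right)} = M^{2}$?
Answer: $123904$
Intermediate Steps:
$K{\left(k \right)} = 1$ ($K{\left(k \right)} = 1^{2} = 1$)
$\left(-353 + K{\left(6 \right)}\right)^{2} = \left(-353 + 1\right)^{2} = \left(-352\right)^{2} = 123904$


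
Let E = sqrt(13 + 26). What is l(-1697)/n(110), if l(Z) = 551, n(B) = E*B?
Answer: 551*sqrt(39)/4290 ≈ 0.80210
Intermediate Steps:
E = sqrt(39) ≈ 6.2450
n(B) = B*sqrt(39) (n(B) = sqrt(39)*B = B*sqrt(39))
l(-1697)/n(110) = 551/((110*sqrt(39))) = 551*(sqrt(39)/4290) = 551*sqrt(39)/4290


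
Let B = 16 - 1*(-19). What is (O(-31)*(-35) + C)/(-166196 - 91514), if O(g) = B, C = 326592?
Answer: -325367/257710 ≈ -1.2625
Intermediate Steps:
B = 35 (B = 16 + 19 = 35)
O(g) = 35
(O(-31)*(-35) + C)/(-166196 - 91514) = (35*(-35) + 326592)/(-166196 - 91514) = (-1225 + 326592)/(-257710) = 325367*(-1/257710) = -325367/257710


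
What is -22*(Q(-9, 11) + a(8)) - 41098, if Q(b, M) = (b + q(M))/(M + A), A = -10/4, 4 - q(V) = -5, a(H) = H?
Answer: -41274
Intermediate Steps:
q(V) = 9 (q(V) = 4 - 1*(-5) = 4 + 5 = 9)
A = -5/2 (A = -10*¼ = -5/2 ≈ -2.5000)
Q(b, M) = (9 + b)/(-5/2 + M) (Q(b, M) = (b + 9)/(M - 5/2) = (9 + b)/(-5/2 + M))
-22*(Q(-9, 11) + a(8)) - 41098 = -22*(2*(9 - 9)/(-5 + 2*11) + 8) - 41098 = -22*(2*0/(-5 + 22) + 8) - 41098 = -22*(2*0/17 + 8) - 41098 = -22*(2*(1/17)*0 + 8) - 41098 = -22*(0 + 8) - 41098 = -22*8 - 41098 = -176 - 41098 = -41274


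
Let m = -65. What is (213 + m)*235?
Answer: 34780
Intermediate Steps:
(213 + m)*235 = (213 - 65)*235 = 148*235 = 34780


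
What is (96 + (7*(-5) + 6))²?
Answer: 4489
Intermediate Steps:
(96 + (7*(-5) + 6))² = (96 + (-35 + 6))² = (96 - 29)² = 67² = 4489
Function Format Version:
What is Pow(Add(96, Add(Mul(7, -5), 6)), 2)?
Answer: 4489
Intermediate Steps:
Pow(Add(96, Add(Mul(7, -5), 6)), 2) = Pow(Add(96, Add(-35, 6)), 2) = Pow(Add(96, -29), 2) = Pow(67, 2) = 4489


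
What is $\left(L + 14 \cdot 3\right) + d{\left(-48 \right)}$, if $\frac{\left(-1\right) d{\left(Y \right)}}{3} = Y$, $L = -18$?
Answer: $168$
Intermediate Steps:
$d{\left(Y \right)} = - 3 Y$
$\left(L + 14 \cdot 3\right) + d{\left(-48 \right)} = \left(-18 + 14 \cdot 3\right) - -144 = \left(-18 + 42\right) + 144 = 24 + 144 = 168$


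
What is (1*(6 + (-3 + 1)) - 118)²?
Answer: 12996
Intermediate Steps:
(1*(6 + (-3 + 1)) - 118)² = (1*(6 - 2) - 118)² = (1*4 - 118)² = (4 - 118)² = (-114)² = 12996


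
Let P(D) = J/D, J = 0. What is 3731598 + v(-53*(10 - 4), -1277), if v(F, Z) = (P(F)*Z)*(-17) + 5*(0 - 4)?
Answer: 3731578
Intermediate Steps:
P(D) = 0 (P(D) = 0/D = 0)
v(F, Z) = -20 (v(F, Z) = (0*Z)*(-17) + 5*(0 - 4) = 0*(-17) + 5*(-4) = 0 - 20 = -20)
3731598 + v(-53*(10 - 4), -1277) = 3731598 - 20 = 3731578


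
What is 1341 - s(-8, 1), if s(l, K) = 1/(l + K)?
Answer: 9388/7 ≈ 1341.1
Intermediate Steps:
s(l, K) = 1/(K + l)
1341 - s(-8, 1) = 1341 - 1/(1 - 8) = 1341 - 1/(-7) = 1341 - 1*(-1/7) = 1341 + 1/7 = 9388/7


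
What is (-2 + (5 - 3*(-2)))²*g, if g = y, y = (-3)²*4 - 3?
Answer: 2673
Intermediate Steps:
y = 33 (y = 9*4 - 3 = 36 - 3 = 33)
g = 33
(-2 + (5 - 3*(-2)))²*g = (-2 + (5 - 3*(-2)))²*33 = (-2 + (5 + 6))²*33 = (-2 + 11)²*33 = 9²*33 = 81*33 = 2673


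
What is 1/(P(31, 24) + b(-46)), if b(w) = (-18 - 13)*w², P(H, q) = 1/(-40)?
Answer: -40/2623841 ≈ -1.5245e-5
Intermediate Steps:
P(H, q) = -1/40
b(w) = -31*w²
1/(P(31, 24) + b(-46)) = 1/(-1/40 - 31*(-46)²) = 1/(-1/40 - 31*2116) = 1/(-1/40 - 65596) = 1/(-2623841/40) = -40/2623841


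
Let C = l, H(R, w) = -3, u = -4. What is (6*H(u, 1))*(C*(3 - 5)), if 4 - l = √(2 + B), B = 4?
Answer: 144 - 36*√6 ≈ 55.818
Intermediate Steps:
l = 4 - √6 (l = 4 - √(2 + 4) = 4 - √6 ≈ 1.5505)
C = 4 - √6 ≈ 1.5505
(6*H(u, 1))*(C*(3 - 5)) = (6*(-3))*((4 - √6)*(3 - 5)) = -18*(4 - √6)*(-2) = -18*(-8 + 2*√6) = 144 - 36*√6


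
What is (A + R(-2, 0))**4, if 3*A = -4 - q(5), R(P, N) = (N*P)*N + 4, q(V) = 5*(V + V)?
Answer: 38416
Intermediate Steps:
q(V) = 10*V (q(V) = 5*(2*V) = 10*V)
R(P, N) = 4 + P*N**2 (R(P, N) = P*N**2 + 4 = 4 + P*N**2)
A = -18 (A = (-4 - 10*5)/3 = (-4 - 1*50)/3 = (-4 - 50)/3 = (1/3)*(-54) = -18)
(A + R(-2, 0))**4 = (-18 + (4 - 2*0**2))**4 = (-18 + (4 - 2*0))**4 = (-18 + (4 + 0))**4 = (-18 + 4)**4 = (-14)**4 = 38416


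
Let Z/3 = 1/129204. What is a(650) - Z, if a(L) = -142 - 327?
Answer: -20198893/43068 ≈ -469.00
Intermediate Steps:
a(L) = -469
Z = 1/43068 (Z = 3/129204 = 3*(1/129204) = 1/43068 ≈ 2.3219e-5)
a(650) - Z = -469 - 1*1/43068 = -469 - 1/43068 = -20198893/43068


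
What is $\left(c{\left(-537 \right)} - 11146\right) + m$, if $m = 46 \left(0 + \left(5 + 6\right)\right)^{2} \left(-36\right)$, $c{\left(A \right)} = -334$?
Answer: $-211856$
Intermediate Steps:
$m = -200376$ ($m = 46 \left(0 + 11\right)^{2} \left(-36\right) = 46 \cdot 11^{2} \left(-36\right) = 46 \cdot 121 \left(-36\right) = 5566 \left(-36\right) = -200376$)
$\left(c{\left(-537 \right)} - 11146\right) + m = \left(-334 - 11146\right) - 200376 = -11480 - 200376 = -211856$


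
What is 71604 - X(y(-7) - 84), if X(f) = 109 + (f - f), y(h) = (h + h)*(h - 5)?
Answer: 71495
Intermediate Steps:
y(h) = 2*h*(-5 + h) (y(h) = (2*h)*(-5 + h) = 2*h*(-5 + h))
X(f) = 109 (X(f) = 109 + 0 = 109)
71604 - X(y(-7) - 84) = 71604 - 1*109 = 71604 - 109 = 71495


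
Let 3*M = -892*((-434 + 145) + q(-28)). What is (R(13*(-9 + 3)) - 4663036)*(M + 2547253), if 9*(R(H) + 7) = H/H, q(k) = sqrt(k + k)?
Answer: -331523338174142/27 + 74869816624*I*sqrt(14)/27 ≈ -1.2279e+13 + 1.0375e+10*I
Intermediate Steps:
q(k) = sqrt(2)*sqrt(k) (q(k) = sqrt(2*k) = sqrt(2)*sqrt(k))
R(H) = -62/9 (R(H) = -7 + (H/H)/9 = -7 + (1/9)*1 = -7 + 1/9 = -62/9)
M = 257788/3 - 1784*I*sqrt(14)/3 (M = (-892*((-434 + 145) + sqrt(2)*sqrt(-28)))/3 = (-892*(-289 + sqrt(2)*(2*I*sqrt(7))))/3 = (-892*(-289 + 2*I*sqrt(14)))/3 = (257788 - 1784*I*sqrt(14))/3 = 257788/3 - 1784*I*sqrt(14)/3 ≈ 85929.0 - 2225.0*I)
(R(13*(-9 + 3)) - 4663036)*(M + 2547253) = (-62/9 - 4663036)*((257788/3 - 1784*I*sqrt(14)/3) + 2547253) = -41967386*(7899547/3 - 1784*I*sqrt(14)/3)/9 = -331523338174142/27 + 74869816624*I*sqrt(14)/27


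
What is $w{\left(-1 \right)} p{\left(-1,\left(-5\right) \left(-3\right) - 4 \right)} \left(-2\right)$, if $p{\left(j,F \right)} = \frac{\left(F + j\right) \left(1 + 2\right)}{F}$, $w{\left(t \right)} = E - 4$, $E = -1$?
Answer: $\frac{300}{11} \approx 27.273$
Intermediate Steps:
$w{\left(t \right)} = -5$ ($w{\left(t \right)} = -1 - 4 = -5$)
$p{\left(j,F \right)} = \frac{3 F + 3 j}{F}$ ($p{\left(j,F \right)} = \frac{\left(F + j\right) 3}{F} = \frac{3 F + 3 j}{F}$)
$w{\left(-1 \right)} p{\left(-1,\left(-5\right) \left(-3\right) - 4 \right)} \left(-2\right) = - 5 \left(3 + 3 \left(-1\right) \frac{1}{\left(-5\right) \left(-3\right) - 4}\right) \left(-2\right) = - 5 \left(3 + 3 \left(-1\right) \frac{1}{15 - 4}\right) \left(-2\right) = - 5 \left(3 + 3 \left(-1\right) \frac{1}{11}\right) \left(-2\right) = - 5 \left(3 - \frac{3}{11}\right) \left(-2\right) = \left(-5\right) \frac{30}{11} \left(-2\right) = \left(- \frac{150}{11}\right) \left(-2\right) = \frac{300}{11}$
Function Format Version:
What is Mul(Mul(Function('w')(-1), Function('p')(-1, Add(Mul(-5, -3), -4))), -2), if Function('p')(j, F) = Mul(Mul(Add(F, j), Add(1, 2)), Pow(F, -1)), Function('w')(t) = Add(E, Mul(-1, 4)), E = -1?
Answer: Rational(300, 11) ≈ 27.273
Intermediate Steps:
Function('w')(t) = -5 (Function('w')(t) = Add(-1, Mul(-1, 4)) = Add(-1, -4) = -5)
Function('p')(j, F) = Mul(Pow(F, -1), Add(Mul(3, F), Mul(3, j))) (Function('p')(j, F) = Mul(Mul(Add(F, j), 3), Pow(F, -1)) = Mul(Add(Mul(3, F), Mul(3, j)), Pow(F, -1)) = Mul(Pow(F, -1), Add(Mul(3, F), Mul(3, j))))
Mul(Mul(Function('w')(-1), Function('p')(-1, Add(Mul(-5, -3), -4))), -2) = Mul(Mul(-5, Add(3, Mul(3, -1, Pow(Add(Mul(-5, -3), -4), -1)))), -2) = Mul(Mul(-5, Add(3, Mul(3, -1, Pow(Add(15, -4), -1)))), -2) = Mul(Mul(-5, Add(3, Mul(3, -1, Pow(11, -1)))), -2) = Mul(Mul(-5, Add(3, Mul(3, -1, Rational(1, 11)))), -2) = Mul(Mul(-5, Add(3, Rational(-3, 11))), -2) = Mul(Mul(-5, Rational(30, 11)), -2) = Mul(Rational(-150, 11), -2) = Rational(300, 11)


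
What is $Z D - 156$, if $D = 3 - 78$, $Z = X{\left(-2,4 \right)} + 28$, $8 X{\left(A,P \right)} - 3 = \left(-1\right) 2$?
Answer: $- \frac{18123}{8} \approx -2265.4$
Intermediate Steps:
$X{\left(A,P \right)} = \frac{1}{8}$ ($X{\left(A,P \right)} = \frac{3}{8} + \frac{\left(-1\right) 2}{8} = \frac{3}{8} + \frac{1}{8} \left(-2\right) = \frac{3}{8} - \frac{1}{4} = \frac{1}{8}$)
$Z = \frac{225}{8}$ ($Z = \frac{1}{8} + 28 = \frac{225}{8} \approx 28.125$)
$D = -75$ ($D = 3 - 78 = -75$)
$Z D - 156 = \frac{225}{8} \left(-75\right) - 156 = - \frac{16875}{8} - 156 = - \frac{18123}{8}$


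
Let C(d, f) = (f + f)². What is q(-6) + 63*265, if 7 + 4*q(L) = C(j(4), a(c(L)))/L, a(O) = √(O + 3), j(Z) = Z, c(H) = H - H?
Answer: 66771/4 ≈ 16693.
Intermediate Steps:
c(H) = 0
a(O) = √(3 + O)
C(d, f) = 4*f² (C(d, f) = (2*f)² = 4*f²)
q(L) = -7/4 + 3/L (q(L) = -7/4 + ((4*(√(3 + 0))²)/L)/4 = -7/4 + ((4*(√3)²)/L)/4 = -7/4 + ((4*3)/L)/4 = -7/4 + (12/L)/4 = -7/4 + 3/L)
q(-6) + 63*265 = (-7/4 + 3/(-6)) + 63*265 = (-7/4 + 3*(-⅙)) + 16695 = (-7/4 - ½) + 16695 = -9/4 + 16695 = 66771/4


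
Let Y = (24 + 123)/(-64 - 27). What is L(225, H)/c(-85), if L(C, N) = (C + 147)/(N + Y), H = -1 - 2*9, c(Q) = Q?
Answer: 1209/5695 ≈ 0.21229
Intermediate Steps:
H = -19 (H = -1 - 18 = -19)
Y = -21/13 (Y = 147/(-91) = 147*(-1/91) = -21/13 ≈ -1.6154)
L(C, N) = (147 + C)/(-21/13 + N) (L(C, N) = (C + 147)/(N - 21/13) = (147 + C)/(-21/13 + N))
L(225, H)/c(-85) = (13*(147 + 225)/(-21 + 13*(-19)))/(-85) = (13*372/(-21 - 247))*(-1/85) = (13*372/(-268))*(-1/85) = (13*(-1/268)*372)*(-1/85) = -1209/67*(-1/85) = 1209/5695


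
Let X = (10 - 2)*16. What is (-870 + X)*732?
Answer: -543144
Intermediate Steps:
X = 128 (X = 8*16 = 128)
(-870 + X)*732 = (-870 + 128)*732 = -742*732 = -543144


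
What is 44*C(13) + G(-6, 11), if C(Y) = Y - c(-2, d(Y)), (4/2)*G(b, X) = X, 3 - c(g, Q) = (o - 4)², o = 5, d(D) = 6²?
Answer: 979/2 ≈ 489.50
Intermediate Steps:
d(D) = 36
c(g, Q) = 2 (c(g, Q) = 3 - (5 - 4)² = 3 - 1*1² = 3 - 1*1 = 3 - 1 = 2)
G(b, X) = X/2
C(Y) = -2 + Y (C(Y) = Y - 1*2 = Y - 2 = -2 + Y)
44*C(13) + G(-6, 11) = 44*(-2 + 13) + (½)*11 = 44*11 + 11/2 = 484 + 11/2 = 979/2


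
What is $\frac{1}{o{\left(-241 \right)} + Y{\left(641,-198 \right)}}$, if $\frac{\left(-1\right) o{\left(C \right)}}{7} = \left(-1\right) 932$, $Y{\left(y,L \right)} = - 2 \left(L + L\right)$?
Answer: $\frac{1}{7316} \approx 0.00013669$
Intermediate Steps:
$Y{\left(y,L \right)} = - 4 L$ ($Y{\left(y,L \right)} = - 2 \cdot 2 L = - 4 L$)
$o{\left(C \right)} = 6524$ ($o{\left(C \right)} = - 7 \left(\left(-1\right) 932\right) = \left(-7\right) \left(-932\right) = 6524$)
$\frac{1}{o{\left(-241 \right)} + Y{\left(641,-198 \right)}} = \frac{1}{6524 - -792} = \frac{1}{6524 + 792} = \frac{1}{7316}$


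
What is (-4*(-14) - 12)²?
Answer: 1936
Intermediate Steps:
(-4*(-14) - 12)² = (56 - 12)² = 44² = 1936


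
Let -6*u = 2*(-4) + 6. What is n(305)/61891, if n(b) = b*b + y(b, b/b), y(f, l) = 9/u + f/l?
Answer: 93357/61891 ≈ 1.5084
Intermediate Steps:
u = ⅓ (u = -(2*(-4) + 6)/6 = -(-8 + 6)/6 = -⅙*(-2) = ⅓ ≈ 0.33333)
y(f, l) = 27 + f/l (y(f, l) = 9/(⅓) + f/l = 9*3 + f/l = 27 + f/l)
n(b) = 27 + b + b² (n(b) = b*b + (27 + b/((b/b))) = b² + (27 + b/1) = b² + (27 + b*1) = b² + (27 + b) = 27 + b + b²)
n(305)/61891 = (27 + 305 + 305²)/61891 = (27 + 305 + 93025)*(1/61891) = 93357*(1/61891) = 93357/61891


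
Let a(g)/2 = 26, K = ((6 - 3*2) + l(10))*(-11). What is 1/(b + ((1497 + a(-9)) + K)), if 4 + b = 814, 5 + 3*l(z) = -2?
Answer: 3/7154 ≈ 0.00041935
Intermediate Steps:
l(z) = -7/3 (l(z) = -5/3 + (⅓)*(-2) = -5/3 - ⅔ = -7/3)
K = 77/3 (K = ((6 - 3*2) - 7/3)*(-11) = ((6 - 6) - 7/3)*(-11) = (0 - 7/3)*(-11) = -7/3*(-11) = 77/3 ≈ 25.667)
a(g) = 52 (a(g) = 2*26 = 52)
b = 810 (b = -4 + 814 = 810)
1/(b + ((1497 + a(-9)) + K)) = 1/(810 + ((1497 + 52) + 77/3)) = 1/(810 + (1549 + 77/3)) = 1/(810 + 4724/3) = 1/(7154/3) = 3/7154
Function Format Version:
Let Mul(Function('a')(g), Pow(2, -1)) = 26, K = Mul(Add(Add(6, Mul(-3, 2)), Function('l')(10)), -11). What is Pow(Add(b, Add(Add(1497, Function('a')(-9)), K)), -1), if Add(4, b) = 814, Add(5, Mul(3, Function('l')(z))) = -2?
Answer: Rational(3, 7154) ≈ 0.00041935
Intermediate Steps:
Function('l')(z) = Rational(-7, 3) (Function('l')(z) = Add(Rational(-5, 3), Mul(Rational(1, 3), -2)) = Add(Rational(-5, 3), Rational(-2, 3)) = Rational(-7, 3))
K = Rational(77, 3) (K = Mul(Add(Add(6, Mul(-3, 2)), Rational(-7, 3)), -11) = Mul(Add(Add(6, -6), Rational(-7, 3)), -11) = Mul(Add(0, Rational(-7, 3)), -11) = Mul(Rational(-7, 3), -11) = Rational(77, 3) ≈ 25.667)
Function('a')(g) = 52 (Function('a')(g) = Mul(2, 26) = 52)
b = 810 (b = Add(-4, 814) = 810)
Pow(Add(b, Add(Add(1497, Function('a')(-9)), K)), -1) = Pow(Add(810, Add(Add(1497, 52), Rational(77, 3))), -1) = Pow(Add(810, Add(1549, Rational(77, 3))), -1) = Pow(Add(810, Rational(4724, 3)), -1) = Pow(Rational(7154, 3), -1) = Rational(3, 7154)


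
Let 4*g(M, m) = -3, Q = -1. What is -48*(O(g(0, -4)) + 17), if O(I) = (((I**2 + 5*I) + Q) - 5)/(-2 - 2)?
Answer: -3705/4 ≈ -926.25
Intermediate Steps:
g(M, m) = -3/4 (g(M, m) = (1/4)*(-3) = -3/4)
O(I) = 3/2 - 5*I/4 - I**2/4 (O(I) = (((I**2 + 5*I) - 1) - 5)/(-2 - 2) = ((-1 + I**2 + 5*I) - 5)/(-4) = (-6 + I**2 + 5*I)*(-1/4) = 3/2 - 5*I/4 - I**2/4)
-48*(O(g(0, -4)) + 17) = -48*((3/2 - 5/4*(-3/4) - (-3/4)**2/4) + 17) = -48*((3/2 + 15/16 - 1/4*9/16) + 17) = -48*((3/2 + 15/16 - 9/64) + 17) = -48*(147/64 + 17) = -48*1235/64 = -3705/4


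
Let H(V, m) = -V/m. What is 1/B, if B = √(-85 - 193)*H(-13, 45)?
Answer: -45*I*√278/3614 ≈ -0.20761*I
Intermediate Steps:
H(V, m) = -V/m
B = 13*I*√278/45 (B = √(-85 - 193)*(-1*(-13)/45) = √(-278)*(-1*(-13)*1/45) = (I*√278)*(13/45) = 13*I*√278/45 ≈ 4.8167*I)
1/B = 1/(13*I*√278/45) = -45*I*√278/3614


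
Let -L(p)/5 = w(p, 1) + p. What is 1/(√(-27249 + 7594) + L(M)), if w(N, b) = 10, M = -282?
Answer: 272/373851 - I*√19655/1869255 ≈ 0.00072756 - 7.5001e-5*I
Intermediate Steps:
L(p) = -50 - 5*p (L(p) = -5*(10 + p) = -50 - 5*p)
1/(√(-27249 + 7594) + L(M)) = 1/(√(-27249 + 7594) + (-50 - 5*(-282))) = 1/(√(-19655) + (-50 + 1410)) = 1/(I*√19655 + 1360) = 1/(1360 + I*√19655)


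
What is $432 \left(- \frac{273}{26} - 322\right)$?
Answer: $-143640$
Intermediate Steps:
$432 \left(- \frac{273}{26} - 322\right) = 432 \left(\left(-273\right) \frac{1}{26} - 322\right) = 432 \left(- \frac{21}{2} - 322\right) = 432 \left(- \frac{665}{2}\right) = -143640$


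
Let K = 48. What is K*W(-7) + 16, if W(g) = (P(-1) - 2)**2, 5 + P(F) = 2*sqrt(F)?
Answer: 2176 - 1344*I ≈ 2176.0 - 1344.0*I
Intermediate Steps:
P(F) = -5 + 2*sqrt(F)
W(g) = (-7 + 2*I)**2 (W(g) = ((-5 + 2*sqrt(-1)) - 2)**2 = ((-5 + 2*I) - 2)**2 = (-7 + 2*I)**2)
K*W(-7) + 16 = 48*(45 - 28*I) + 16 = (2160 - 1344*I) + 16 = 2176 - 1344*I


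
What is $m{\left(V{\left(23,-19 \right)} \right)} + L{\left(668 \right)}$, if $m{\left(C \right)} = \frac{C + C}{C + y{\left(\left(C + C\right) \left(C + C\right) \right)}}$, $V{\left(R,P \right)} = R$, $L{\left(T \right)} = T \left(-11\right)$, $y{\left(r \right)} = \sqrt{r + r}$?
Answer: $- \frac{51438}{7} + \frac{4 \sqrt{2}}{7} \approx -7347.5$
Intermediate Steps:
$y{\left(r \right)} = \sqrt{2} \sqrt{r}$ ($y{\left(r \right)} = \sqrt{2 r} = \sqrt{2} \sqrt{r}$)
$L{\left(T \right)} = - 11 T$
$m{\left(C \right)} = \frac{2 C}{C + 2 \sqrt{2} \sqrt{C^{2}}}$ ($m{\left(C \right)} = \frac{C + C}{C + \sqrt{2} \sqrt{\left(C + C\right) \left(C + C\right)}} = \frac{2 C}{C + \sqrt{2} \sqrt{2 C 2 C}} = \frac{2 C}{C + \sqrt{2} \sqrt{4 C^{2}}} = \frac{2 C}{C + \sqrt{2} \cdot 2 \sqrt{C^{2}}} = \frac{2 C}{C + 2 \sqrt{2} \sqrt{C^{2}}}$)
$m{\left(V{\left(23,-19 \right)} \right)} + L{\left(668 \right)} = 2 \cdot 23 \frac{1}{23 + 2 \sqrt{2} \sqrt{23^{2}}} - 7348 = 2 \cdot 23 \frac{1}{23 + 2 \sqrt{2} \sqrt{529}} - 7348 = 2 \cdot 23 \frac{1}{23 + 2 \sqrt{2} \cdot 23} - 7348 = 2 \cdot 23 \frac{1}{23 + 46 \sqrt{2}} - 7348 = \frac{46}{23 + 46 \sqrt{2}} - 7348 = -7348 + \frac{46}{23 + 46 \sqrt{2}}$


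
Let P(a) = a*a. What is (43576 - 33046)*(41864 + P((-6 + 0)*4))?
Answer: 446893200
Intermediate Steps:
P(a) = a**2
(43576 - 33046)*(41864 + P((-6 + 0)*4)) = (43576 - 33046)*(41864 + ((-6 + 0)*4)**2) = 10530*(41864 + (-6*4)**2) = 10530*(41864 + (-24)**2) = 10530*(41864 + 576) = 10530*42440 = 446893200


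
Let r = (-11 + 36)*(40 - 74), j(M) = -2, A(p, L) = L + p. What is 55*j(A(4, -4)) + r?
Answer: -960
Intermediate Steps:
r = -850 (r = 25*(-34) = -850)
55*j(A(4, -4)) + r = 55*(-2) - 850 = -110 - 850 = -960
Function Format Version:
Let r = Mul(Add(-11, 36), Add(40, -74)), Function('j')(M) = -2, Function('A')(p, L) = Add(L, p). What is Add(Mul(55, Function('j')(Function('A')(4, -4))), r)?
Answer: -960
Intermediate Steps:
r = -850 (r = Mul(25, -34) = -850)
Add(Mul(55, Function('j')(Function('A')(4, -4))), r) = Add(Mul(55, -2), -850) = Add(-110, -850) = -960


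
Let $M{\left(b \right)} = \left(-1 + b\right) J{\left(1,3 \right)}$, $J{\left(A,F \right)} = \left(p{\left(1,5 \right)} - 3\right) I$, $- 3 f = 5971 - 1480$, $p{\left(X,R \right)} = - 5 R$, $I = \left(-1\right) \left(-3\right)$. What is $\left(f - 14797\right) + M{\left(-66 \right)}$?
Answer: $-10666$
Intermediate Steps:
$I = 3$
$f = -1497$ ($f = - \frac{5971 - 1480}{3} = \left(- \frac{1}{3}\right) 4491 = -1497$)
$J{\left(A,F \right)} = -84$ ($J{\left(A,F \right)} = \left(\left(-5\right) 5 - 3\right) 3 = \left(-25 - 3\right) 3 = \left(-28\right) 3 = -84$)
$M{\left(b \right)} = 84 - 84 b$ ($M{\left(b \right)} = \left(-1 + b\right) \left(-84\right) = 84 - 84 b$)
$\left(f - 14797\right) + M{\left(-66 \right)} = \left(-1497 - 14797\right) + \left(84 - -5544\right) = -16294 + \left(84 + 5544\right) = -16294 + 5628 = -10666$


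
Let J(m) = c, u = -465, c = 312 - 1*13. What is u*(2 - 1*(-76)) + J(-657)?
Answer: -35971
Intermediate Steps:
c = 299 (c = 312 - 13 = 299)
J(m) = 299
u*(2 - 1*(-76)) + J(-657) = -465*(2 - 1*(-76)) + 299 = -465*(2 + 76) + 299 = -465*78 + 299 = -36270 + 299 = -35971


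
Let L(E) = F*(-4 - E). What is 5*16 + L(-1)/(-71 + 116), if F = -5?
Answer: 241/3 ≈ 80.333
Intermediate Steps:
L(E) = 20 + 5*E (L(E) = -5*(-4 - E) = 20 + 5*E)
5*16 + L(-1)/(-71 + 116) = 5*16 + (20 + 5*(-1))/(-71 + 116) = 80 + (20 - 5)/45 = 80 + (1/45)*15 = 80 + ⅓ = 241/3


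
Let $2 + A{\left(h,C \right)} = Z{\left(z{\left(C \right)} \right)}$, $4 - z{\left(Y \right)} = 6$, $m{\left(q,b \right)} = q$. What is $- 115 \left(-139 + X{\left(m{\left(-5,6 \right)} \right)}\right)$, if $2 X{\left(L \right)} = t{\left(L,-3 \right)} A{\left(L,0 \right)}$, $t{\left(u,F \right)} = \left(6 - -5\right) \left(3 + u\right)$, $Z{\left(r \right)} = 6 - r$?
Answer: $23575$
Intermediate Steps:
$z{\left(Y \right)} = -2$ ($z{\left(Y \right)} = 4 - 6 = -2$)
$A{\left(h,C \right)} = 6$ ($A{\left(h,C \right)} = -2 + \left(6 - -2\right) = -2 + \left(6 + 2\right) = -2 + 8 = 6$)
$t{\left(u,F \right)} = 33 + 11 u$ ($t{\left(u,F \right)} = \left(6 + 5\right) \left(3 + u\right) = 11 \left(3 + u\right) = 33 + 11 u$)
$X{\left(L \right)} = 99 + 33 L$ ($X{\left(L \right)} = \frac{\left(33 + 11 L\right) 6}{2} = \frac{198 + 66 L}{2} = 99 + 33 L$)
$- 115 \left(-139 + X{\left(m{\left(-5,6 \right)} \right)}\right) = - 115 \left(-139 + \left(99 + 33 \left(-5\right)\right)\right) = - 115 \left(-139 + \left(99 - 165\right)\right) = - 115 \left(-139 - 66\right) = \left(-115\right) \left(-205\right) = 23575$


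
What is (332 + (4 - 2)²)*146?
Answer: 49056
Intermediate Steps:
(332 + (4 - 2)²)*146 = (332 + 2²)*146 = (332 + 4)*146 = 336*146 = 49056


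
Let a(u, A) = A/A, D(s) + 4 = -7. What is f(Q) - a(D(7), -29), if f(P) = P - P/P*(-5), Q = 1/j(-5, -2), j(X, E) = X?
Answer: 19/5 ≈ 3.8000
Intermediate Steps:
D(s) = -11 (D(s) = -4 - 7 = -11)
a(u, A) = 1
Q = -1/5 (Q = 1/(-5) = -1/5 ≈ -0.20000)
f(P) = 5 + P (f(P) = P - (-5) = P - 1*(-5) = P + 5 = 5 + P)
f(Q) - a(D(7), -29) = (5 - 1/5) - 1*1 = 24/5 - 1 = 19/5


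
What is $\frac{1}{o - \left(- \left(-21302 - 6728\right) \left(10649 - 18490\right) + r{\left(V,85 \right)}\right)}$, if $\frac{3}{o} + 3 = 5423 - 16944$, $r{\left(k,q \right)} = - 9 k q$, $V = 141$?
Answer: $\frac{11524}{2534024978777} \approx 4.5477 \cdot 10^{-9}$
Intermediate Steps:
$r{\left(k,q \right)} = - 9 k q$
$o = - \frac{3}{11524}$ ($o = \frac{3}{-3 + \left(5423 - 16944\right)} = \frac{3}{-3 - 11521} = \frac{3}{-11524} = 3 \left(- \frac{1}{11524}\right) = - \frac{3}{11524} \approx -0.00026033$)
$\frac{1}{o - \left(- \left(-21302 - 6728\right) \left(10649 - 18490\right) + r{\left(V,85 \right)}\right)} = \frac{1}{- \frac{3}{11524} + \left(\left(-21302 - 6728\right) \left(10649 - 18490\right) - \left(-9\right) 141 \cdot 85\right)} = \frac{1}{- \frac{3}{11524} - -219891095} = \frac{1}{- \frac{3}{11524} + \left(219783230 + 107865\right)} = \frac{1}{- \frac{3}{11524} + 219891095} = \frac{1}{\frac{2534024978777}{11524}} = \frac{11524}{2534024978777}$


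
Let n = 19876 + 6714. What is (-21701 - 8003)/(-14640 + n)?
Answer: -14852/5975 ≈ -2.4857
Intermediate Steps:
n = 26590
(-21701 - 8003)/(-14640 + n) = (-21701 - 8003)/(-14640 + 26590) = -29704/11950 = -29704*1/11950 = -14852/5975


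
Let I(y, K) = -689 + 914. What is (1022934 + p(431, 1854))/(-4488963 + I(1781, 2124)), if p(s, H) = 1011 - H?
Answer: -340697/1496246 ≈ -0.22770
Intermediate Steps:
I(y, K) = 225
(1022934 + p(431, 1854))/(-4488963 + I(1781, 2124)) = (1022934 + (1011 - 1*1854))/(-4488963 + 225) = (1022934 + (1011 - 1854))/(-4488738) = (1022934 - 843)*(-1/4488738) = 1022091*(-1/4488738) = -340697/1496246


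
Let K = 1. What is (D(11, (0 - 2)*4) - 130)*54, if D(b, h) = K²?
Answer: -6966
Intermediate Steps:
D(b, h) = 1 (D(b, h) = 1² = 1)
(D(11, (0 - 2)*4) - 130)*54 = (1 - 130)*54 = -129*54 = -6966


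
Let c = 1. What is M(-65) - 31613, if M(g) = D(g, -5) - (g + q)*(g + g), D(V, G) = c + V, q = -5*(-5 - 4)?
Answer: -34277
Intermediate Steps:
q = 45 (q = -5*(-9) = 45)
D(V, G) = 1 + V
M(g) = 1 + g - 2*g*(45 + g) (M(g) = (1 + g) - (g + 45)*(g + g) = (1 + g) - (45 + g)*2*g = (1 + g) - 2*g*(45 + g) = 1 + g - 2*g*(45 + g))
M(-65) - 31613 = (1 - 89*(-65) - 2*(-65)**2) - 31613 = (1 + 5785 - 2*4225) - 31613 = (1 + 5785 - 8450) - 31613 = -2664 - 31613 = -34277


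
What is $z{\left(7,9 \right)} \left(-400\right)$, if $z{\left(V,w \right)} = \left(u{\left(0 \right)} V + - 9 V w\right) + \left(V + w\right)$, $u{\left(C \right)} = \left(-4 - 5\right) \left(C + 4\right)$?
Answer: $321200$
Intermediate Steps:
$u{\left(C \right)} = -36 - 9 C$ ($u{\left(C \right)} = - 9 \left(4 + C\right) = -36 - 9 C$)
$z{\left(V,w \right)} = w - 35 V - 9 V w$ ($z{\left(V,w \right)} = \left(\left(-36 - 0\right) V + - 9 V w\right) + \left(V + w\right) = \left(\left(-36 + 0\right) V - 9 V w\right) + \left(V + w\right) = \left(- 36 V - 9 V w\right) + \left(V + w\right) = w - 35 V - 9 V w$)
$z{\left(7,9 \right)} \left(-400\right) = \left(9 - 245 - 63 \cdot 9\right) \left(-400\right) = \left(9 - 245 - 567\right) \left(-400\right) = \left(-803\right) \left(-400\right) = 321200$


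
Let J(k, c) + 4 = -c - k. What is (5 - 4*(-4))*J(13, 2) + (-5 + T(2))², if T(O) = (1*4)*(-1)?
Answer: -318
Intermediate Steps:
T(O) = -4 (T(O) = 4*(-1) = -4)
J(k, c) = -4 - c - k (J(k, c) = -4 + (-c - k) = -4 - c - k)
(5 - 4*(-4))*J(13, 2) + (-5 + T(2))² = (5 - 4*(-4))*(-4 - 1*2 - 1*13) + (-5 - 4)² = (5 + 16)*(-4 - 2 - 13) + (-9)² = 21*(-19) + 81 = -399 + 81 = -318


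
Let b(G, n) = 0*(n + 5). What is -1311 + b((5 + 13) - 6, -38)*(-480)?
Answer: -1311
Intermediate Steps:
b(G, n) = 0 (b(G, n) = 0*(5 + n) = 0)
-1311 + b((5 + 13) - 6, -38)*(-480) = -1311 + 0*(-480) = -1311 + 0 = -1311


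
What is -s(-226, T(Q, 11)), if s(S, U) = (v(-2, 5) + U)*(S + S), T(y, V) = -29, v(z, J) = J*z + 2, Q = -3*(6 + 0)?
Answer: -16724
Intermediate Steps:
Q = -18 (Q = -3*6 = -18)
v(z, J) = 2 + J*z
s(S, U) = 2*S*(-8 + U) (s(S, U) = ((2 + 5*(-2)) + U)*(S + S) = ((2 - 10) + U)*(2*S) = (-8 + U)*(2*S) = 2*S*(-8 + U))
-s(-226, T(Q, 11)) = -2*(-226)*(-8 - 29) = -2*(-226)*(-37) = -1*16724 = -16724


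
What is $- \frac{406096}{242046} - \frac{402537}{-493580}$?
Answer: $- \frac{3029658617}{3513796020} \approx -0.86222$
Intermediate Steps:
$- \frac{406096}{242046} - \frac{402537}{-493580} = \left(-406096\right) \frac{1}{242046} - - \frac{402537}{493580} = - \frac{11944}{7119} + \frac{402537}{493580} = - \frac{3029658617}{3513796020}$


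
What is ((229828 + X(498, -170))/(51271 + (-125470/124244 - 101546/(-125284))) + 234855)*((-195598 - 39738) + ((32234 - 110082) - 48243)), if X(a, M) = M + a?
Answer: -1058497571477703251876168/12469848047015 ≈ -8.4885e+10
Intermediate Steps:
((229828 + X(498, -170))/(51271 + (-125470/124244 - 101546/(-125284))) + 234855)*((-195598 - 39738) + ((32234 - 110082) - 48243)) = ((229828 + (-170 + 498))/(51271 + (-125470/124244 - 101546/(-125284))) + 234855)*((-195598 - 39738) + ((32234 - 110082) - 48243)) = ((229828 + 328)/(51271 + (-125470*1/124244 - 101546*(-1/125284))) + 234855)*(-235336 + (-77848 - 48243)) = (230156/(51271 + (-62735/62122 + 50773/62642)) + 234855)*(-235336 - 126091) = (230156/(51271 - 193931391/972861581) + 234855)*(-361427) = (230156/(49879392188060/972861581) + 234855)*(-361427) = (230156*(972861581/49879392188060) + 234855)*(-361427) = (55977482509159/12469848047015 + 234855)*(-361427) = (2928662140564216984/12469848047015)*(-361427) = -1058497571477703251876168/12469848047015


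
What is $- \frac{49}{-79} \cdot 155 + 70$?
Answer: $\frac{13125}{79} \approx 166.14$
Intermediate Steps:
$- \frac{49}{-79} \cdot 155 + 70 = \left(-49\right) \left(- \frac{1}{79}\right) 155 + 70 = \frac{49}{79} \cdot 155 + 70 = \frac{7595}{79} + 70 = \frac{13125}{79}$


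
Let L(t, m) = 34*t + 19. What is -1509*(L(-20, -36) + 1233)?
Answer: -863148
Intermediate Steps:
L(t, m) = 19 + 34*t
-1509*(L(-20, -36) + 1233) = -1509*((19 + 34*(-20)) + 1233) = -1509*((19 - 680) + 1233) = -1509*(-661 + 1233) = -1509*572 = -863148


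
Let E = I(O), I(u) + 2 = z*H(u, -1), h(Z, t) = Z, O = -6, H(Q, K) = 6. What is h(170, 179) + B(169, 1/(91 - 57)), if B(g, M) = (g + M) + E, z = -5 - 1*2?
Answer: 10031/34 ≈ 295.03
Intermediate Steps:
z = -7 (z = -5 - 2 = -7)
I(u) = -44 (I(u) = -2 - 7*6 = -2 - 42 = -44)
E = -44
B(g, M) = -44 + M + g (B(g, M) = (g + M) - 44 = (M + g) - 44 = -44 + M + g)
h(170, 179) + B(169, 1/(91 - 57)) = 170 + (-44 + 1/(91 - 57) + 169) = 170 + (-44 + 1/34 + 169) = 170 + 4251/34 = 10031/34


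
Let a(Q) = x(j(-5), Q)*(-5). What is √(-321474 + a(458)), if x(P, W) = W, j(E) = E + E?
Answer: 2*I*√80941 ≈ 569.0*I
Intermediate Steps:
j(E) = 2*E
a(Q) = -5*Q (a(Q) = Q*(-5) = -5*Q)
√(-321474 + a(458)) = √(-321474 - 5*458) = √(-321474 - 2290) = √(-323764) = 2*I*√80941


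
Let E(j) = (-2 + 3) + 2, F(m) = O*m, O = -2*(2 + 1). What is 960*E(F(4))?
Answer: 2880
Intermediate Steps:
O = -6 (O = -2*3 = -6)
F(m) = -6*m
E(j) = 3 (E(j) = 1 + 2 = 3)
960*E(F(4)) = 960*3 = 2880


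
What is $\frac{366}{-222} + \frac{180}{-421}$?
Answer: $- \frac{32341}{15577} \approx -2.0762$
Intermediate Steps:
$\frac{366}{-222} + \frac{180}{-421} = 366 \left(- \frac{1}{222}\right) + 180 \left(- \frac{1}{421}\right) = - \frac{61}{37} - \frac{180}{421} = - \frac{32341}{15577}$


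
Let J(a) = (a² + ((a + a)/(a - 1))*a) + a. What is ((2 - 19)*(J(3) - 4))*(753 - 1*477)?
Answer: -79764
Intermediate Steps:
J(a) = a + a² + 2*a²/(-1 + a) (J(a) = (a² + ((2*a)/(-1 + a))*a) + a = (a² + (2*a/(-1 + a))*a) + a = (a² + 2*a²/(-1 + a)) + a = a + a² + 2*a²/(-1 + a))
((2 - 19)*(J(3) - 4))*(753 - 1*477) = ((2 - 19)*(3*(-1 + 3² + 2*3)/(-1 + 3) - 4))*(753 - 1*477) = (-17*(3*(-1 + 9 + 6)/2 - 4))*(753 - 477) = -17*(3*(½)*14 - 4)*276 = -17*(21 - 4)*276 = -17*17*276 = -289*276 = -79764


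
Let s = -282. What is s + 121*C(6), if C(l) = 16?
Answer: 1654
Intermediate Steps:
s + 121*C(6) = -282 + 121*16 = -282 + 1936 = 1654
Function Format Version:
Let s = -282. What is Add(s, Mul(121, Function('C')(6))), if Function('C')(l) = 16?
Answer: 1654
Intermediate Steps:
Add(s, Mul(121, Function('C')(6))) = Add(-282, Mul(121, 16)) = Add(-282, 1936) = 1654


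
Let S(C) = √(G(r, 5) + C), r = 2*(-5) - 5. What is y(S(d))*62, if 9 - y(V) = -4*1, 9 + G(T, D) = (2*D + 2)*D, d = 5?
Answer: 806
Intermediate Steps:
r = -15 (r = -10 - 5 = -15)
G(T, D) = -9 + D*(2 + 2*D) (G(T, D) = -9 + (2*D + 2)*D = -9 + (2 + 2*D)*D = -9 + D*(2 + 2*D))
S(C) = √(51 + C) (S(C) = √((-9 + 2*5 + 2*5²) + C) = √((-9 + 10 + 2*25) + C) = √((-9 + 10 + 50) + C) = √(51 + C))
y(V) = 13 (y(V) = 9 - (-4) = 9 - 1*(-4) = 9 + 4 = 13)
y(S(d))*62 = 13*62 = 806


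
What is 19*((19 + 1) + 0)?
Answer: 380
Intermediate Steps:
19*((19 + 1) + 0) = 19*(20 + 0) = 19*20 = 380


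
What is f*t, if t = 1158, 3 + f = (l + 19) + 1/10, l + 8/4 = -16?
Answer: -11001/5 ≈ -2200.2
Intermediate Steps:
l = -18 (l = -2 - 16 = -18)
f = -19/10 (f = -3 + ((-18 + 19) + 1/10) = -3 + (1 + 1/10) = -3 + 11/10 = -19/10 ≈ -1.9000)
f*t = -19/10*1158 = -11001/5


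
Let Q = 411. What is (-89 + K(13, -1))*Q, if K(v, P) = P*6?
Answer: -39045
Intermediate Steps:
K(v, P) = 6*P
(-89 + K(13, -1))*Q = (-89 + 6*(-1))*411 = (-89 - 6)*411 = -95*411 = -39045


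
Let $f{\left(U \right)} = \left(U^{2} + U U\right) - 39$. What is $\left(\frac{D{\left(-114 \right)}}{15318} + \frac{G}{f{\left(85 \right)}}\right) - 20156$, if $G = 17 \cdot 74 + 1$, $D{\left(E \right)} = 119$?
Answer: $- \frac{4449369600617}{220747698} \approx -20156.0$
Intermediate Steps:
$G = 1259$ ($G = 1258 + 1 = 1259$)
$f{\left(U \right)} = -39 + 2 U^{2}$ ($f{\left(U \right)} = \left(U^{2} + U^{2}\right) - 39 = 2 U^{2} - 39 = -39 + 2 U^{2}$)
$\left(\frac{D{\left(-114 \right)}}{15318} + \frac{G}{f{\left(85 \right)}}\right) - 20156 = \left(\frac{119}{15318} + \frac{1259}{-39 + 2 \cdot 85^{2}}\right) - 20156 = \left(119 \cdot \frac{1}{15318} + \frac{1259}{-39 + 2 \cdot 7225}\right) - 20156 = \left(\frac{119}{15318} + \frac{1259}{-39 + 14450}\right) - 20156 = \left(\frac{119}{15318} + \frac{1259}{14411}\right) - 20156 = \frac{21000271}{220747698} - 20156 = - \frac{4449369600617}{220747698}$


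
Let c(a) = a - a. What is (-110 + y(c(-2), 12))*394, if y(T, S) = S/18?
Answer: -129232/3 ≈ -43077.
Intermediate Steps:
c(a) = 0
y(T, S) = S/18 (y(T, S) = S*(1/18) = S/18)
(-110 + y(c(-2), 12))*394 = (-110 + (1/18)*12)*394 = (-110 + 2/3)*394 = -328/3*394 = -129232/3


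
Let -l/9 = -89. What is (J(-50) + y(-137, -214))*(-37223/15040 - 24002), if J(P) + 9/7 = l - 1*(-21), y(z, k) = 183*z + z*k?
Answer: -914791610473/7520 ≈ -1.2165e+8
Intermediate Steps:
l = 801 (l = -9*(-89) = 801)
y(z, k) = 183*z + k*z
J(P) = 5745/7 (J(P) = -9/7 + (801 - 1*(-21)) = -9/7 + (801 + 21) = -9/7 + 822 = 5745/7)
(J(-50) + y(-137, -214))*(-37223/15040 - 24002) = (5745/7 - 137*(183 - 214))*(-37223/15040 - 24002) = (5745/7 - 137*(-31))*(-37223*1/15040 - 24002) = (5745/7 + 4247)*(-37223/15040 - 24002) = (35474/7)*(-361027303/15040) = -914791610473/7520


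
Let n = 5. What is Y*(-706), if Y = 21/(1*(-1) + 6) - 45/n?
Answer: 16944/5 ≈ 3388.8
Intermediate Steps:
Y = -24/5 (Y = 21/(1*(-1) + 6) - 45/5 = 21/(-1 + 6) - 45*⅕ = 21/5 - 9 = -24/5 ≈ -4.8000)
Y*(-706) = -24/5*(-706) = 16944/5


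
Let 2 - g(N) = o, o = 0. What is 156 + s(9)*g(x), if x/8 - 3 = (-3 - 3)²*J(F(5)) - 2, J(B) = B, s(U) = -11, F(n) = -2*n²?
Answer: 134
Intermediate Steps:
x = -14392 (x = 24 + 8*((-3 - 3)²*(-2*5²) - 2) = 24 + 8*((-6)²*(-2*25) - 2) = 24 + 8*(36*(-50) - 2) = 24 + 8*(-1800 - 2) = 24 + 8*(-1802) = 24 - 14416 = -14392)
g(N) = 2 (g(N) = 2 - 1*0 = 2 + 0 = 2)
156 + s(9)*g(x) = 156 - 11*2 = 156 - 22 = 134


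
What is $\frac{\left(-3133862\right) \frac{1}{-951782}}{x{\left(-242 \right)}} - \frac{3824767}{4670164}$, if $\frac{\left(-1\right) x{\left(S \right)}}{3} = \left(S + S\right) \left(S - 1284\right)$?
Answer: $- \frac{1008264373368196057}{1231121120613696312} \approx -0.81898$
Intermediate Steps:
$x{\left(S \right)} = - 6 S \left(-1284 + S\right)$ ($x{\left(S \right)} = - 3 \left(S + S\right) \left(S - 1284\right) = - 3 \cdot 2 S \left(-1284 + S\right) = - 6 S \left(-1284 + S\right)$)
$\frac{\left(-3133862\right) \frac{1}{-951782}}{x{\left(-242 \right)}} - \frac{3824767}{4670164} = \frac{\left(-3133862\right) \frac{1}{-951782}}{6 \left(-242\right) \left(1284 - -242\right)} - \frac{3824767}{4670164} = \frac{\left(-3133862\right) \left(- \frac{1}{951782}\right)}{6 \left(-242\right) \left(1284 + 242\right)} - \frac{3824767}{4670164} = \frac{1566931}{475891 \cdot 6 \left(-242\right) 1526} - \frac{3824767}{4670164} = \frac{1566931}{475891 \left(-2215752\right)} - \frac{3824767}{4670164} = \frac{1566931}{475891} \left(- \frac{1}{2215752}\right) - \frac{3824767}{4670164} = - \frac{1566931}{1054456435032} - \frac{3824767}{4670164} = - \frac{1008264373368196057}{1231121120613696312}$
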